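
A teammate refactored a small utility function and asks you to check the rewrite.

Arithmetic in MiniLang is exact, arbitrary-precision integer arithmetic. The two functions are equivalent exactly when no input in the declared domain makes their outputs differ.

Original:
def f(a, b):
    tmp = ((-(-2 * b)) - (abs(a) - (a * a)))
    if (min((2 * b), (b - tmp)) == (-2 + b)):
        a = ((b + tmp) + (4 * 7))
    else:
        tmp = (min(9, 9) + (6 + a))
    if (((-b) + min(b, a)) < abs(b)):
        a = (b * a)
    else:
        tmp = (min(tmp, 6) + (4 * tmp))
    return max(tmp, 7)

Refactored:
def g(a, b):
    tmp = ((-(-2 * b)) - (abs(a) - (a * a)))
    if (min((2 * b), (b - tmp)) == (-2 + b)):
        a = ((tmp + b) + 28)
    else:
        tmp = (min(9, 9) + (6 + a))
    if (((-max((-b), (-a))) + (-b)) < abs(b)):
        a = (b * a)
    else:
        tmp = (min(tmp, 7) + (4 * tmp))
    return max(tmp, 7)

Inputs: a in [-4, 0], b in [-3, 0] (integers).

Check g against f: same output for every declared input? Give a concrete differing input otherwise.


Run the pair on a=0, b=0.
f: tmp = 0; (min((2 * b), (b - tmp)) == (-2 + b)) -> false; tmp = 15; (((-b) + min(b, a)) < abs(b)) -> false; tmp = 66; return 66
g: tmp = 0; (min((2 * b), (b - tmp)) == (-2 + b)) -> false; tmp = 15; (((-max((-b), (-a))) + (-b)) < abs(b)) -> false; tmp = 67; return 67
66 and 67 differ, so these are not the same function on this domain.
verdict: not equivalent; witness: a=0, b=0


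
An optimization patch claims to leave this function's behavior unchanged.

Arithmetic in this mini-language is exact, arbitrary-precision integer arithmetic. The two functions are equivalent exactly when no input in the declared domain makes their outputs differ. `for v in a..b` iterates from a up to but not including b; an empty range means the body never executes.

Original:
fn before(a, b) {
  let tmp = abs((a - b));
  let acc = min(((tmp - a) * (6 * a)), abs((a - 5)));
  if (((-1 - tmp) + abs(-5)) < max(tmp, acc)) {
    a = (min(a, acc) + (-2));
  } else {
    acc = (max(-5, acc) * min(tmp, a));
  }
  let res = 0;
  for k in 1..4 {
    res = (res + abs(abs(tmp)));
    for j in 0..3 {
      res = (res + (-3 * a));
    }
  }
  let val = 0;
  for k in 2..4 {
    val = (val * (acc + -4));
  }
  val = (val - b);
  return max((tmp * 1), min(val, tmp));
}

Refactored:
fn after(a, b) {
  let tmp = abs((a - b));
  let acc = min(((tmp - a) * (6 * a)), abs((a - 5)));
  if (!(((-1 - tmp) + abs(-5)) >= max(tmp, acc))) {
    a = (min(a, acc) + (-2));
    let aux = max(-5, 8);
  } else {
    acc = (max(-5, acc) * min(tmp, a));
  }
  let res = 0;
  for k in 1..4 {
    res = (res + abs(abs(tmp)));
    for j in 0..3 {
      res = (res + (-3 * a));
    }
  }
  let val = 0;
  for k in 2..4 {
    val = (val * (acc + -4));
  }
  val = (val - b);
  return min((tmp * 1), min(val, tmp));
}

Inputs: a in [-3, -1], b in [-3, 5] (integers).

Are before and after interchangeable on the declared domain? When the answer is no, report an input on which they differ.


Not equivalent: a=-3, b=-1 separates them (2 vs 1).
before: tmp = 2; acc = -90; (((-1 - tmp) + abs(-5)) < max(tmp, acc)) -> false; acc = 15; res = 0; [k=1]; res = 2; [j=0]; res = 11; [j=1]; res = 20; [j=2]; res = 29; [k=2]; res = 31; [j=0]; res = 40; [j=1]; res = 49; [j=2]; res = 58; [k=3]; res = 60; [j=0]; res = 69; [j=1]; res = 78; [j=2]; res = 87; val = 0; [k=2]; val = 0; [k=3]; val = 0; val = 1; return 2
after: tmp = 2; acc = -90; (!(((-1 - tmp) + abs(-5)) >= max(tmp, acc))) -> false; acc = 15; res = 0; [k=1]; res = 2; [j=0]; res = 11; [j=1]; res = 20; [j=2]; res = 29; [k=2]; res = 31; [j=0]; res = 40; [j=1]; res = 49; [j=2]; res = 58; [k=3]; res = 60; [j=0]; res = 69; [j=1]; res = 78; [j=2]; res = 87; val = 0; [k=2]; val = 0; [k=3]; val = 0; val = 1; return 1
verdict: not equivalent; witness: a=-3, b=-1


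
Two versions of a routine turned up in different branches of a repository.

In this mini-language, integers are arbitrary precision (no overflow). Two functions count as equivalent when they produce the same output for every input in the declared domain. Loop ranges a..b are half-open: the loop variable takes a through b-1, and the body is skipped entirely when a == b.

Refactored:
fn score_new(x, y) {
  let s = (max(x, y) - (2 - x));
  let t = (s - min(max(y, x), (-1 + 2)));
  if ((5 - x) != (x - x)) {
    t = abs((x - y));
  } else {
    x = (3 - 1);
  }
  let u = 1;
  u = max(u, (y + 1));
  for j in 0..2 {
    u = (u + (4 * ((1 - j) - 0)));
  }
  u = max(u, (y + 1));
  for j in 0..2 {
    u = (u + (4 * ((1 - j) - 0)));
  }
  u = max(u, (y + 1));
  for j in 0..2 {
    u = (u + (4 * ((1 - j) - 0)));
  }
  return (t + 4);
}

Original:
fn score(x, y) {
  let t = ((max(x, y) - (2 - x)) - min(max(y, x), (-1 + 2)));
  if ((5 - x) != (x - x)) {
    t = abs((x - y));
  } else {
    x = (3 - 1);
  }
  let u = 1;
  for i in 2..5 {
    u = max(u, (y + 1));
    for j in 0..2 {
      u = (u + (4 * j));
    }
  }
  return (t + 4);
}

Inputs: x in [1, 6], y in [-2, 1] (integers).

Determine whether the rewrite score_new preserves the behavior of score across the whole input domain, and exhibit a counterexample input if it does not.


Behavior is preserved: although statement counts differ, plus min/max/abs usage differs, plus constant usage differs, plus arithmetic usage differs, plus loop structure differs, plus local variable names differ, the outputs never diverge.
Tracing x=5, y=-2: score: t := 7 | ((5 - x) != (x - x)): false | x := 2 | u := 1 | iter i=2: | u := 1 | iter j=0: | u := 1 | iter j=1: | u := 5 | iter i=3: | u := 5 | iter j=0: | u := 5 | iter j=1: | u := 9 | iter i=4: | u := 9 | iter j=0: | u := 9 | iter j=1: | u := 13 | result 11 | score_new: s := 8 | t := 7 | ((5 - x) != (x - x)): false | x := 2 | u := 1 | u := 1 | iter j=0: | u := 5 | iter j=1: | u := 5 | u := 5 | iter j=0: | u := 9 | iter j=1: | u := 9 | u := 9 | iter j=0: | u := 13 | iter j=1: | u := 13 | result 11 — matching result 11.
Checked all 24 inputs in the declared domain: the outputs agree on every one.
verdict: equivalent


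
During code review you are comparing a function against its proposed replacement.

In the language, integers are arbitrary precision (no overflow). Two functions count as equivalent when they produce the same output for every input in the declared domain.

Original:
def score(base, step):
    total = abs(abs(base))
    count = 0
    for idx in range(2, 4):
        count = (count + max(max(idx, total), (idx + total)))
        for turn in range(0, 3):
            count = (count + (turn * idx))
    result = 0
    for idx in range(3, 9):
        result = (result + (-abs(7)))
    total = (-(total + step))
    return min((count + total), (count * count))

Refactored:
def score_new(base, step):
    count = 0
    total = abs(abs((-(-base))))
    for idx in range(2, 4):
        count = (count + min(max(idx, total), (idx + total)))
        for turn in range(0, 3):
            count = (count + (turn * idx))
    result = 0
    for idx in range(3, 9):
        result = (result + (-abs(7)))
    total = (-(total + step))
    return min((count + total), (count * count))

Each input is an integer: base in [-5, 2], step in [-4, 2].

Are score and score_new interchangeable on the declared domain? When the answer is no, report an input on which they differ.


Not equivalent: base=-5, step=-4 separates them (29 vs 24).
score: total := 5 | count := 0 | iter idx=2: | count := 7 | iter turn=0: | count := 7 | iter turn=1: | count := 9 | iter turn=2: | count := 13 | iter idx=3: | count := 21 | iter turn=0: | count := 21 | iter turn=1: | count := 24 | iter turn=2: | count := 30 | result := 0 | iter idx=3: | result := -7 | iter idx=4: | result := -14 | iter idx=5: | result := -21 | iter idx=6: | result := -28 | iter idx=7: | result := -35 | iter idx=8: | result := -42 | total := -1 | result 29
score_new: count := 0 | total := 5 | iter idx=2: | count := 5 | iter turn=0: | count := 5 | iter turn=1: | count := 7 | iter turn=2: | count := 11 | iter idx=3: | count := 16 | iter turn=0: | count := 16 | iter turn=1: | count := 19 | iter turn=2: | count := 25 | result := 0 | iter idx=3: | result := -7 | iter idx=4: | result := -14 | iter idx=5: | result := -21 | iter idx=6: | result := -28 | iter idx=7: | result := -35 | iter idx=8: | result := -42 | total := -1 | result 24
verdict: not equivalent; witness: base=-5, step=-4


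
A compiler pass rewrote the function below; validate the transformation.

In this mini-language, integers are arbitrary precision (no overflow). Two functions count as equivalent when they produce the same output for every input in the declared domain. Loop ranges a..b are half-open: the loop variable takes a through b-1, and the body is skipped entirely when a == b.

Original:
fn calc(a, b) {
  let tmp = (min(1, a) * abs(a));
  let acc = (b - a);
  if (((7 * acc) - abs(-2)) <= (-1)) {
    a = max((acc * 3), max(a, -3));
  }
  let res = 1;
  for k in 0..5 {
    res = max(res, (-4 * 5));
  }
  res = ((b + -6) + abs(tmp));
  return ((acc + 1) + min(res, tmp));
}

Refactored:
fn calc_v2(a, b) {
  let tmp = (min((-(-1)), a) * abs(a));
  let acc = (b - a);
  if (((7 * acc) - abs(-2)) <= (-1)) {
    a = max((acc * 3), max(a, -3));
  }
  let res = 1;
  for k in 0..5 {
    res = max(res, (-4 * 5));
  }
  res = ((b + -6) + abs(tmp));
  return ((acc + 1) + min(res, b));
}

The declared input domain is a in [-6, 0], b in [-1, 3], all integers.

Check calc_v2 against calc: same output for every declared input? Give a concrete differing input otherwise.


Evaluate both at a=-6, b=-1.
calc: tmp becomes -36; next acc becomes 5; next (((7 * acc) - abs(-2)) <= (-1)) evaluates to false; next res becomes 1; next at k=0:; next res becomes 1; next at k=1:; next res becomes 1; next at k=2:; next res becomes 1; next at k=3:; next res becomes 1; next at k=4:; next res becomes 1; next res becomes 29; next final value -30
calc_v2: tmp becomes -36; next acc becomes 5; next (((7 * acc) - abs(-2)) <= (-1)) evaluates to false; next res becomes 1; next at k=0:; next res becomes 1; next at k=1:; next res becomes 1; next at k=2:; next res becomes 1; next at k=3:; next res becomes 1; next at k=4:; next res becomes 1; next res becomes 29; next final value 5
-30 against 5: the behavior changed.
verdict: not equivalent; witness: a=-6, b=-1


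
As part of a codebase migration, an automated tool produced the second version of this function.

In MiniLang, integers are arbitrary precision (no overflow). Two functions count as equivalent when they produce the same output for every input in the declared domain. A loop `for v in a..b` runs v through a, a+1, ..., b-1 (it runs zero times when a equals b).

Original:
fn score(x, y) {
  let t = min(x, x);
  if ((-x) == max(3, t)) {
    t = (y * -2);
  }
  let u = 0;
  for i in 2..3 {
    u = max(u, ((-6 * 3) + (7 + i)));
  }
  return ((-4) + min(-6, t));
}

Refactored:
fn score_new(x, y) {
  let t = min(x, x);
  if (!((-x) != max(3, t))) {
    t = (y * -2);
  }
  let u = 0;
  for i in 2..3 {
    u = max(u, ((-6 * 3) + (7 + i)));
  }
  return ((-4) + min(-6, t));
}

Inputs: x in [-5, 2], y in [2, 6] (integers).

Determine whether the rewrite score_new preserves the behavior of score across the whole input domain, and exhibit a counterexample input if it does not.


Changes here: boolean connective usage differs, plus comparison usage differs; the full 40-point sweep finds no disagreement.
verdict: equivalent


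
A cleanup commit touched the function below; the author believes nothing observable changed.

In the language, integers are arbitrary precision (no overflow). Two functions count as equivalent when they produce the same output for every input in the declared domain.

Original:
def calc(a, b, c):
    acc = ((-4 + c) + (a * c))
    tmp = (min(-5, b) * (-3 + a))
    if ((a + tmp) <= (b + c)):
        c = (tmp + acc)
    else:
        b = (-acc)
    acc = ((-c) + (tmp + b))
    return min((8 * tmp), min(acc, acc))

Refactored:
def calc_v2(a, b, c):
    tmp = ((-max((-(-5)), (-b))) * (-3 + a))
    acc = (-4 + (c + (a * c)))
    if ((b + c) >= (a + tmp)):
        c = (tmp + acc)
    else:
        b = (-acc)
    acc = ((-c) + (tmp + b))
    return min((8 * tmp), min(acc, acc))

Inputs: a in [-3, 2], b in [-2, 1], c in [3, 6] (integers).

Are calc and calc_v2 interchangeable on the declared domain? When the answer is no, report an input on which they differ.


Although min/max/abs usage differs, and comparison usage differs, 96/96 inputs agree.
verdict: equivalent


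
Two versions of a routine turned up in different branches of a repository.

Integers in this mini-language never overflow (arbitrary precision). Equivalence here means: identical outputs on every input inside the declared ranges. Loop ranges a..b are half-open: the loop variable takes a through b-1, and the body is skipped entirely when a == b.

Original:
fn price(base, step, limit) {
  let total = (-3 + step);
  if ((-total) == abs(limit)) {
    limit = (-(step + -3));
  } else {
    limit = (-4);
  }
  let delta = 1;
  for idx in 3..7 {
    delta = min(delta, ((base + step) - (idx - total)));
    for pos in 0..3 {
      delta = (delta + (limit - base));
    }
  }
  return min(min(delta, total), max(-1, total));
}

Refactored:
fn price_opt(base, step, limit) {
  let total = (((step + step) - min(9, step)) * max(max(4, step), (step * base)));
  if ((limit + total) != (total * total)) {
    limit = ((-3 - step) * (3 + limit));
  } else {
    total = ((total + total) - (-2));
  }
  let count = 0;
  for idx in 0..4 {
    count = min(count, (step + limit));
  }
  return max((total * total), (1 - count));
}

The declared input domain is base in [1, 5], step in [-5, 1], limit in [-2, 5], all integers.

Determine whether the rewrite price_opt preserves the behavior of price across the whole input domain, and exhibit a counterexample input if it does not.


The rewrite breaks on base=1, step=-5, limit=-2, where the results are -75 and 400.
price: total := -8 | ((-total) == abs(limit)): false | limit := -4 | delta := 1 | iter idx=3: | delta := -15 | iter pos=0: | delta := -20 | iter pos=1: | delta := -25 | iter pos=2: | delta := -30 | iter idx=4: | delta := -30 | iter pos=0: | delta := -35 | iter pos=1: | delta := -40 | iter pos=2: | delta := -45 | iter idx=5: | delta := -45 | iter pos=0: | delta := -50 | iter pos=1: | delta := -55 | iter pos=2: | delta := -60 | iter idx=6: | delta := -60 | iter pos=0: | delta := -65 | iter pos=1: | delta := -70 | iter pos=2: | delta := -75 | result -75
price_opt: total := -20 | ((limit + total) != (total * total)): true | limit := 2 | count := 0 | iter idx=0: | count := -3 | iter idx=1: | count := -3 | iter idx=2: | count := -3 | iter idx=3: | count := -3 | result 400
verdict: not equivalent; witness: base=1, step=-5, limit=-2


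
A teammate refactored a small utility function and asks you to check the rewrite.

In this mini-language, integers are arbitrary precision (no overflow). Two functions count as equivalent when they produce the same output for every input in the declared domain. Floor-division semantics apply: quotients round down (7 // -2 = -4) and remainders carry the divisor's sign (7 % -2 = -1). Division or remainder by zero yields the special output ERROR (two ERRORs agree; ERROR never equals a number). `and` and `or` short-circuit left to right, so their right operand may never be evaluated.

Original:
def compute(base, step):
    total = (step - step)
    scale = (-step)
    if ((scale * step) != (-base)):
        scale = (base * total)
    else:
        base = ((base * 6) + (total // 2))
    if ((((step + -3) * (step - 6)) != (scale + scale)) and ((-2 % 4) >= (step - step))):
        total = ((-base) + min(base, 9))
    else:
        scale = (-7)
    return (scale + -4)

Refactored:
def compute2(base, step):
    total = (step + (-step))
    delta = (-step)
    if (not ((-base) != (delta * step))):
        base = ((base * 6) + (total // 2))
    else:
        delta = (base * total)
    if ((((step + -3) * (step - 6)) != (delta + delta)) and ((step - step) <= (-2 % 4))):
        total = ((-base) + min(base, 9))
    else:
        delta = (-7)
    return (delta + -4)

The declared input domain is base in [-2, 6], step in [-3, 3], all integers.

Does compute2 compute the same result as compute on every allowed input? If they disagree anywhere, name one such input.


Behavior is preserved: although comparison usage differs; also arithmetic usage differs; also local variable names differ; also boolean connective usage differs, the outputs never diverge.
Tracing base=4, step=-1: compute: total = 0; scale = 1; ((scale * step) != (-base)) -> true; scale = 0; ((((step + -3) * (step - 6)) != (scale + scale)) and ((-2 % 4) >= (step - step))) -> true; total = 0; return -4 | compute2: total = 0; delta = 1; (not ((-base) != (delta * step))) -> false; delta = 0; ((((step + -3) * (step - 6)) != (delta + delta)) and ((step - step) <= (-2 % 4))) -> true; total = 0; return -4 — matching result -4.
Checked all 63 inputs in the declared domain: the outputs agree on every one.
verdict: equivalent


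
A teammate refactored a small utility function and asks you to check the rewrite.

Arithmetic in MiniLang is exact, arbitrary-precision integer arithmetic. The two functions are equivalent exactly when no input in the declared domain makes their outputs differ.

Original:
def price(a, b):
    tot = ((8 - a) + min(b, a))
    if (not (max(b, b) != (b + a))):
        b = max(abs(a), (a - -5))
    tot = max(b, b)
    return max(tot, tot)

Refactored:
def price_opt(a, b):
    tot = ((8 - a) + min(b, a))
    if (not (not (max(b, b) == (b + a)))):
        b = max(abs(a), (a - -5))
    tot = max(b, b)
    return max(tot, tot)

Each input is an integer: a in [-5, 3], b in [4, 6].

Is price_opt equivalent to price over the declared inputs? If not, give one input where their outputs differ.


This is a faithful refactor — boolean connective usage differs, comparison usage differs, but the computed results match everywhere.
As a probe, take a=-1, b=5: price runs tot := 8 | (not (max(b, b) != (b + a))): false | tot := 5 | result 5; price_opt runs tot := 8 | (not (not (max(b, b) == (b + a)))): false | tot := 5 | result 5; both end at 5.
Across all 27 domain points the two functions coincide.
verdict: equivalent


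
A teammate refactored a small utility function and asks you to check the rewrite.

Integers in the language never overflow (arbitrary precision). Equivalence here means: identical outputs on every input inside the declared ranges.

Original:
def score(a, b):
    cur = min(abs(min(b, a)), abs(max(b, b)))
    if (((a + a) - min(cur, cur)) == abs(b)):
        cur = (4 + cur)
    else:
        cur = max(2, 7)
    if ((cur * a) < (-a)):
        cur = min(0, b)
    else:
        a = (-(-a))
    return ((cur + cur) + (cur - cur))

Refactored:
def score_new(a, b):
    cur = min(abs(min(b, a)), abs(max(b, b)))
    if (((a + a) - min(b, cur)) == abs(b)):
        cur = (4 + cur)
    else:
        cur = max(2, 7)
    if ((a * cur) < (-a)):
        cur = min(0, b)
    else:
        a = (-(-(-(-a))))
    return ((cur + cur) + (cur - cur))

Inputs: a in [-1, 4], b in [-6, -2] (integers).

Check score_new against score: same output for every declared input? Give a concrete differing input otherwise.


These are not equivalent — on a=0, b=-6 the outputs split (14 vs 20).
score: cur=6, then (((a + a) - min(cur, cur)) == abs(b)) is false, then cur=7, then ((cur * a) < (-a)) is false, then a=0, then returns 14
score_new: cur=6, then (((a + a) - min(b, cur)) == abs(b)) is true, then cur=10, then ((a * cur) < (-a)) is false, then a=0, then returns 20
verdict: not equivalent; witness: a=0, b=-6


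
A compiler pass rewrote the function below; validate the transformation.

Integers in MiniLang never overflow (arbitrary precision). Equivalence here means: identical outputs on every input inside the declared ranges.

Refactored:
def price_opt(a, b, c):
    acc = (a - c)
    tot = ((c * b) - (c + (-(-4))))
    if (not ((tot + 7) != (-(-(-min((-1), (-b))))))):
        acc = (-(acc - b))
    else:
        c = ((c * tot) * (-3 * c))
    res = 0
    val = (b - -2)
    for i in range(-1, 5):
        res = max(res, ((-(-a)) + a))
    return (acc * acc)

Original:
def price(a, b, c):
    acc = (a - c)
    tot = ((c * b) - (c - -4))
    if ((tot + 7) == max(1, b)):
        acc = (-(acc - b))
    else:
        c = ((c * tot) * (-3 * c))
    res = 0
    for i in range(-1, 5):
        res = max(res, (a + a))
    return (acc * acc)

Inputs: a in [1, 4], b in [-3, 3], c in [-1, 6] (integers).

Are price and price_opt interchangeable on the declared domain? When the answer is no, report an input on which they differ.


Behavior is preserved: although comparison usage differs; and constant usage differs; and statement counts differ; and arithmetic usage differs; and boolean connective usage differs; and local variable names differ; and min/max/abs usage differs, the outputs never diverge.
As a probe, take a=3, b=3, c=6: price runs acc becomes -3; next tot becomes 8; next ((tot + 7) == max(1, b)) evaluates to false; next c becomes -864; next res becomes 0; next at i=-1:; next res becomes 6; next at i=0:; next res becomes 6; next at i=1:; next res becomes 6; next at i=2:; next res becomes 6; next at i=3:; next res becomes 6; next at i=4:; next res becomes 6; next final value 9; price_opt runs acc becomes -3; next tot becomes 8; next (not ((tot + 7) != (-(-(-min((-1), (-b))))))) evaluates to false; next c becomes -864; next res becomes 0; next val becomes 5; next at i=-1:; next res becomes 6; next at i=0:; next res becomes 6; next at i=1:; next res becomes 6; next at i=2:; next res becomes 6; next at i=3:; next res becomes 6; next at i=4:; next res becomes 6; next final value 9; both end at 9.
An exhaustive pass over the 224 declared inputs shows identical outputs.
verdict: equivalent


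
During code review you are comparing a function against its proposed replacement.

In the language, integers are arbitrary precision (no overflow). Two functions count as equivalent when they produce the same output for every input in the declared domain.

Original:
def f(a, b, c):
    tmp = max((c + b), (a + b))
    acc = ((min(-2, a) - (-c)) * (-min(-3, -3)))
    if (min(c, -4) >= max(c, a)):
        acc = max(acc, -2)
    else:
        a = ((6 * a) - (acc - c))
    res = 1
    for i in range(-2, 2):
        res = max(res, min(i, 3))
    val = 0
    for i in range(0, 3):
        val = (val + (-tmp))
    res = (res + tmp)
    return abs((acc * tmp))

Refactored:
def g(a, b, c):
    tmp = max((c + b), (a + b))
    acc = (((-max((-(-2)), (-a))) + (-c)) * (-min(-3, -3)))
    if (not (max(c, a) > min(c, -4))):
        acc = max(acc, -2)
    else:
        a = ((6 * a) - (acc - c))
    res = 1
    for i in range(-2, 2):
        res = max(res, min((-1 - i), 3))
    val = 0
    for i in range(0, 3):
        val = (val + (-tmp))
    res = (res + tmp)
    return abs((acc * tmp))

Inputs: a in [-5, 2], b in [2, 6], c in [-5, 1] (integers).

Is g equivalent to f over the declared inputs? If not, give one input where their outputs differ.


Take a=-5, b=2, c=-5.
f: tmp = -3; acc = -30; (min(c, -4) >= max(c, a)) -> true; acc = -2; res = 1; [i=-2]; res = 1; [i=-1]; res = 1; [i=0]; res = 1; [i=1]; res = 1; val = 0; [i=0]; val = 3; [i=1]; val = 6; [i=2]; val = 9; res = -2; return 6
g: tmp = -3; acc = 0; (not (max(c, a) > min(c, -4))) -> true; acc = 0; res = 1; [i=-2]; res = 1; [i=-1]; res = 1; [i=0]; res = 1; [i=1]; res = 1; val = 0; [i=0]; val = 3; [i=1]; val = 6; [i=2]; val = 9; res = -2; return 0
6 and 0 differ, so these are not the same function on this domain.
verdict: not equivalent; witness: a=-5, b=2, c=-5


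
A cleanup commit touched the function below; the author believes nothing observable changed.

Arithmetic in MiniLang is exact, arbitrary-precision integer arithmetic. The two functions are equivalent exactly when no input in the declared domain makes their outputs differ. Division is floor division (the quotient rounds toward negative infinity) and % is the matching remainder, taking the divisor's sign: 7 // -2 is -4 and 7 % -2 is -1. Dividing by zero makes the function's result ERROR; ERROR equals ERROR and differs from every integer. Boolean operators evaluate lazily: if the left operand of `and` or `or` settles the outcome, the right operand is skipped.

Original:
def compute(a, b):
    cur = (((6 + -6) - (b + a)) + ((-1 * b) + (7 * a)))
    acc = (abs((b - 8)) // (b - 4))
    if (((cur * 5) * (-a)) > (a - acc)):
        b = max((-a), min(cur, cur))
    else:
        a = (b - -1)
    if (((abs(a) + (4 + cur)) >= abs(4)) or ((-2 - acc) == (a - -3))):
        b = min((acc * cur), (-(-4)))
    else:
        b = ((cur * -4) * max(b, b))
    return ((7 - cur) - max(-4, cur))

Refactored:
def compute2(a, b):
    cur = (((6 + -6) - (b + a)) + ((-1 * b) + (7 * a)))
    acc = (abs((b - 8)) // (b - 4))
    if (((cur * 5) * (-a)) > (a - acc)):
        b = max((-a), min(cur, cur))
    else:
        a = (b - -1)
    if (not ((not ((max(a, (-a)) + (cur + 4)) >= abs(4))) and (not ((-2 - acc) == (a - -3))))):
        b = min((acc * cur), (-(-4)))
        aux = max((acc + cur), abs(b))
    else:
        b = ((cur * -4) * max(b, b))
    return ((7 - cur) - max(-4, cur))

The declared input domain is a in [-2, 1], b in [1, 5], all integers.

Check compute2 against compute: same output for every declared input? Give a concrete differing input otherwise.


Changes here: statement counts differ; local variable names differ; arithmetic usage differs; min/max/abs usage differs; boolean connective usage differs; the full 20-point sweep finds no disagreement.
verdict: equivalent


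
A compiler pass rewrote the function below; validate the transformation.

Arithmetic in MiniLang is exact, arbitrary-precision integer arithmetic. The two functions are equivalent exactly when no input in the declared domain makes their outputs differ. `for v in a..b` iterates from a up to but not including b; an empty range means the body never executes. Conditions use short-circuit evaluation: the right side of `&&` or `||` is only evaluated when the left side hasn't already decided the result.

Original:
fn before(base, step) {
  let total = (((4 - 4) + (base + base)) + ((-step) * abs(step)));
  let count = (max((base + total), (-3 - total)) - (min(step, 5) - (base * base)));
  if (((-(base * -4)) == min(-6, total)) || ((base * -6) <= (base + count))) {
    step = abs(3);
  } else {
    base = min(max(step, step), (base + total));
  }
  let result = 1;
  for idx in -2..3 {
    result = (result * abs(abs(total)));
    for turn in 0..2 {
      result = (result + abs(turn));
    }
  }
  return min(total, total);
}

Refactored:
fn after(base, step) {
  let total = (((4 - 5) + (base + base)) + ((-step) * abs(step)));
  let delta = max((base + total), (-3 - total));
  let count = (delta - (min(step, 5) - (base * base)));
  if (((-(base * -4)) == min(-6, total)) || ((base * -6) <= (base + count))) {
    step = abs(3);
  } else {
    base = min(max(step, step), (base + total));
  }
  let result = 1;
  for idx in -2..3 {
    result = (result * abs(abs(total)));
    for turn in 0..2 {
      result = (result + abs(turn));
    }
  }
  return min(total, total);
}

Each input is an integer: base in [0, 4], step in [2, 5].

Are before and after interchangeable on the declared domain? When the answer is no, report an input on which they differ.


Take base=0, step=2.
before: total becomes -4; next count becomes -1; next (((-(base * -4)) == min(-6, total)) || ((base * -6) <= (base + count))) evaluates to false; next base becomes -4; next result becomes 1; next at idx=-2:; next result becomes 4; next at turn=0:; next result becomes 4; next at turn=1:; next result becomes 5; next at idx=-1:; next result becomes 20; next at turn=0:; next result becomes 20; next at turn=1:; next result becomes 21; next at idx=0:; next result becomes 84; next at turn=0:; next result becomes 84; next at turn=1:; next result becomes 85; next at idx=1:; next result becomes 340; next at turn=0:; next result becomes 340; next at turn=1:; next result becomes 341; next at idx=2:; next result becomes 1364; next at turn=0:; next result becomes 1364; next at turn=1:; next result becomes 1365; next final value -4
after: total becomes -5; next delta becomes 2; next count becomes 0; next (((-(base * -4)) == min(-6, total)) || ((base * -6) <= (base + count))) evaluates to true; next step becomes 3; next result becomes 1; next at idx=-2:; next result becomes 5; next at turn=0:; next result becomes 5; next at turn=1:; next result becomes 6; next at idx=-1:; next result becomes 30; next at turn=0:; next result becomes 30; next at turn=1:; next result becomes 31; next at idx=0:; next result becomes 155; next at turn=0:; next result becomes 155; next at turn=1:; next result becomes 156; next at idx=1:; next result becomes 780; next at turn=0:; next result becomes 780; next at turn=1:; next result becomes 781; next at idx=2:; next result becomes 3905; next at turn=0:; next result becomes 3905; next at turn=1:; next result becomes 3906; next final value -5
-4 against -5: the behavior changed.
verdict: not equivalent; witness: base=0, step=2


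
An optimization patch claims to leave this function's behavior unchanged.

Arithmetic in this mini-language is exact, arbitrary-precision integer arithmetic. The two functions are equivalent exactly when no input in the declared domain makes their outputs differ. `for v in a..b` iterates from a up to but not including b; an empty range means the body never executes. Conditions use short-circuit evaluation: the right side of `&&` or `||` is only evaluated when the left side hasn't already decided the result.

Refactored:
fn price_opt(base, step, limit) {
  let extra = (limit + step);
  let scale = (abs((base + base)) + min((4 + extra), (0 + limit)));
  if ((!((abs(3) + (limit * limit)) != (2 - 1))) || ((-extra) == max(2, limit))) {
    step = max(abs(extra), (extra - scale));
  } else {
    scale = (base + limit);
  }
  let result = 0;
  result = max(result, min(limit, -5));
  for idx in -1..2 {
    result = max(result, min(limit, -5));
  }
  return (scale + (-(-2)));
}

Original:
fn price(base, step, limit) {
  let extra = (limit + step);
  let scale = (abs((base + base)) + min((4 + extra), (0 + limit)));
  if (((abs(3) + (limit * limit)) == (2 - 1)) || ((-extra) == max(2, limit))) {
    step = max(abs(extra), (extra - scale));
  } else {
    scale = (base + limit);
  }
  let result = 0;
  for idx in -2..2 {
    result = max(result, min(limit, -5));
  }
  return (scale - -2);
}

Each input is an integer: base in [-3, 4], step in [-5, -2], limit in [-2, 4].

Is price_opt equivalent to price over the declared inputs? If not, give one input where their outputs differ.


Behavior is preserved: although comparison usage differs, plus constant usage differs, plus arithmetic usage differs, plus loop structure differs, plus statement counts differ, plus min/max/abs usage differs, plus boolean connective usage differs, the outputs never diverge.
Spot check at base=0, step=-4, limit=-2 — price: extra = -6; scale = -2; (((abs(3) + (limit * limit)) == (2 - 1)) || ((-extra) == max(2, limit))) -> false; scale = -2; result = 0; [idx=-2]; result = 0; [idx=-1]; result = 0; [idx=0]; result = 0; [idx=1]; result = 0; return 0. price_opt: extra = -6; scale = -2; ((!((abs(3) + (limit * limit)) != (2 - 1))) || ((-extra) == max(2, limit))) -> false; scale = -2; result = 0; result = 0; [idx=-1]; result = 0; [idx=0]; result = 0; [idx=1]; result = 0; return 0. Both give 0.
Across all 224 domain points the two functions coincide.
verdict: equivalent


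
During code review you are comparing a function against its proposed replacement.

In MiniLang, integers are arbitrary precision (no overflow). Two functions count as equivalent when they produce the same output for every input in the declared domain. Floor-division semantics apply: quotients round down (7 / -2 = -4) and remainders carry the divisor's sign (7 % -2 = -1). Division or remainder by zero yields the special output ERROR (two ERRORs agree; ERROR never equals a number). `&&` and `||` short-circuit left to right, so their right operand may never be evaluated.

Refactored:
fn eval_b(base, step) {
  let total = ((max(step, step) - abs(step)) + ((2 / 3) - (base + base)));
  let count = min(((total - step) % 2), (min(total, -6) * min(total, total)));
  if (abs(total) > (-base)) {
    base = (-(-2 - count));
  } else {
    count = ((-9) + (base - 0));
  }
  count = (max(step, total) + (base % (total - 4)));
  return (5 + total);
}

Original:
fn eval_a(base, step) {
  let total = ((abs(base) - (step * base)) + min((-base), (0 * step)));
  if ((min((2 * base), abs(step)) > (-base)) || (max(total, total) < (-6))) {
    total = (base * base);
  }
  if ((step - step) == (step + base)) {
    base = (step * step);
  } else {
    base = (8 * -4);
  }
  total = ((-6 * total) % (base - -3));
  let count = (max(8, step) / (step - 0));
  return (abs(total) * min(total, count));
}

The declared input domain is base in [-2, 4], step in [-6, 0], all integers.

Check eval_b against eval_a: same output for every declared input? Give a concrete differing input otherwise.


Try base=-2, step=-6.
eval_a: total := -10 | ((min((2 * base), abs(step)) > (-base)) || (max(total, total) < (-6))): true | total := 4 | ((step - step) == (step + base)): false | base := -32 | total := -24 | count := -2 | result -576
eval_b: total := -8 | count := 0 | (abs(total) > (-base)): true | base := 2 | count := -16 | result -3
-576 != -3, so the rewrite changes behavior.
verdict: not equivalent; witness: base=-2, step=-6


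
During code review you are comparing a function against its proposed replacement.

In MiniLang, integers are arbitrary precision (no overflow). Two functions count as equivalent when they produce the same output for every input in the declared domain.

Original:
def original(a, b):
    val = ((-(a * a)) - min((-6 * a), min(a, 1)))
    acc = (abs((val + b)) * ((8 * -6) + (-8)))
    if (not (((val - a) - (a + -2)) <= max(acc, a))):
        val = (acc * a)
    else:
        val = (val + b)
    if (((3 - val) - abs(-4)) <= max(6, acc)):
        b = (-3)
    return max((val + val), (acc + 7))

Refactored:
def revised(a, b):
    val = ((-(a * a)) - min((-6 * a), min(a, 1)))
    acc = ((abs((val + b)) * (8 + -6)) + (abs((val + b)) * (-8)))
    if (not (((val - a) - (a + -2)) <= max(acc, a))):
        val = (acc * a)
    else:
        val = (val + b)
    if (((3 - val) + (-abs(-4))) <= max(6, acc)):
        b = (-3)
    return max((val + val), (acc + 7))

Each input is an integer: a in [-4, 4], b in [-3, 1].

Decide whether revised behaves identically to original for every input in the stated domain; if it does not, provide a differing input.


Not equivalent: a=-4, b=-3 separates them (6720 vs 720).
original: val becomes -12; next acc becomes -840; next (not (((val - a) - (a + -2)) <= max(acc, a))) evaluates to true; next val becomes 3360; next (((3 - val) - abs(-4)) <= max(6, acc)) evaluates to true; next b becomes -3; next final value 6720
revised: val becomes -12; next acc becomes -90; next (not (((val - a) - (a + -2)) <= max(acc, a))) evaluates to true; next val becomes 360; next (((3 - val) + (-abs(-4))) <= max(6, acc)) evaluates to true; next b becomes -3; next final value 720
verdict: not equivalent; witness: a=-4, b=-3


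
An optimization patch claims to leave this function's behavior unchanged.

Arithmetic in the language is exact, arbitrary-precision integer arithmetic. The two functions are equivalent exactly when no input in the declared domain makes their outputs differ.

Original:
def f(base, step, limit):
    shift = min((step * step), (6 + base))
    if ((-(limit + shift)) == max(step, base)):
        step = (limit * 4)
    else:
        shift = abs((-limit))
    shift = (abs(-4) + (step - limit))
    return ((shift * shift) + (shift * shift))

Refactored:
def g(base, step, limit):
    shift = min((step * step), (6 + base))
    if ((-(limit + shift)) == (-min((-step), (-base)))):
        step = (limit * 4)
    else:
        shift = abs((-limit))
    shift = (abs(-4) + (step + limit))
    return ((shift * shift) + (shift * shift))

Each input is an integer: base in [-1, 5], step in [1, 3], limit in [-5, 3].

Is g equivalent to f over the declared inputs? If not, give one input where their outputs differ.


Not equivalent: base=-1, step=1, limit=-5 separates them (200 vs 0).
f: shift=1, then ((-(limit + shift)) == max(step, base)) is false, then shift=5, then shift=10, then returns 200
g: shift=1, then ((-(limit + shift)) == (-min((-step), (-base)))) is false, then shift=5, then shift=0, then returns 0
verdict: not equivalent; witness: base=-1, step=1, limit=-5


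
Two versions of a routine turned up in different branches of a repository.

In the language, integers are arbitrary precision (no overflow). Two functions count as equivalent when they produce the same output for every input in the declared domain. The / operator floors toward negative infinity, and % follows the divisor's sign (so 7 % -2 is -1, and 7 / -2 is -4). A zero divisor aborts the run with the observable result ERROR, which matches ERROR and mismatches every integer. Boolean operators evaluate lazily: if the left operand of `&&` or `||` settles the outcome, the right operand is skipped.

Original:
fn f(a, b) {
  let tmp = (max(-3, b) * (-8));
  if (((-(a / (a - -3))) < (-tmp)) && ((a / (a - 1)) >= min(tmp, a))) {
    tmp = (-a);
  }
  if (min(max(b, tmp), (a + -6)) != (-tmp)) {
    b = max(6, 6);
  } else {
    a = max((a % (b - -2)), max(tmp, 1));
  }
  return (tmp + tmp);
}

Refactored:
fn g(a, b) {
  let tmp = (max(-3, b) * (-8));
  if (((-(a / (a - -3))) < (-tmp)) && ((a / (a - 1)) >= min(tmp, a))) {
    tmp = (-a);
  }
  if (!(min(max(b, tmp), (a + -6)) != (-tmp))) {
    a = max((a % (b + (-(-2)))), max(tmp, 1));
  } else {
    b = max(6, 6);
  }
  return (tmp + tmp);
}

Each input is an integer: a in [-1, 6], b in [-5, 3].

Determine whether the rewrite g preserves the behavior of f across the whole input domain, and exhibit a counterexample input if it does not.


Side by side, the visible changes include: arithmetic usage differs, boolean connective usage differs.
As a probe, take a=-1, b=-4: f runs tmp becomes 24; next (((-(a / (a - -3))) < (-tmp)) && ((a / (a - 1)) >= min(tmp, a))) evaluates to false; next (min(max(b, tmp), (a + -6)) != (-tmp)) evaluates to true; next b becomes 6; next final value 48; g runs tmp becomes 24; next (((-(a / (a - -3))) < (-tmp)) && ((a / (a - 1)) >= min(tmp, a))) evaluates to false; next (!(min(max(b, tmp), (a + -6)) != (-tmp))) evaluates to false; next b becomes 6; next final value 48; both end at 48.
Checked all 72 inputs in the declared domain: the outputs agree on every one.
verdict: equivalent


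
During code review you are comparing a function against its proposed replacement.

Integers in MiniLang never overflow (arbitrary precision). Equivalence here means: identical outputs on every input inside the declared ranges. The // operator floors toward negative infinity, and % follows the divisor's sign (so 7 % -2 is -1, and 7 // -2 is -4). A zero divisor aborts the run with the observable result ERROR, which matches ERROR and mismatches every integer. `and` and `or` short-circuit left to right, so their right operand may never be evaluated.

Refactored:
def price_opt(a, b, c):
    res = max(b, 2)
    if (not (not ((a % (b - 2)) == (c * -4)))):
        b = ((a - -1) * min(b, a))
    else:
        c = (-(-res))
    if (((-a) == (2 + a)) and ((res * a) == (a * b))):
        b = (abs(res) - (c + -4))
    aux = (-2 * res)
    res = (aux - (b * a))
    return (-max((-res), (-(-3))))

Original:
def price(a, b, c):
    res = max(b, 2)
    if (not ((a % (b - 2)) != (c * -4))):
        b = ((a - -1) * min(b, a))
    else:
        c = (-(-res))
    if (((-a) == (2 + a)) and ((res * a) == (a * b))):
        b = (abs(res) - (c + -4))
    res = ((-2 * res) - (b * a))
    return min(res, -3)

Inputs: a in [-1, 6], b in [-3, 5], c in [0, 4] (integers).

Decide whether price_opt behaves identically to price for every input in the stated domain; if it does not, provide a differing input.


Equivalent — the differences include local variable names differ, plus comparison usage differs, plus statement counts differ, plus min/max/abs usage differs, plus boolean connective usage differs, yet no declared input distinguishes the two.
One worked example (a=0, b=-1, c=1) — price: res = 2; (not ((a % (b - 2)) != (c * -4))) -> false; c = 2; (((-a) == (2 + a)) and ((res * a) == (a * b))) -> false; res = -4; return -4; price_opt: res = 2; (not (not ((a % (b - 2)) == (c * -4)))) -> false; c = 2; (((-a) == (2 + a)) and ((res * a) == (a * b))) -> false; aux = -4; res = -4; return -4; agreement on -4.
Sweeping the whole domain (360 inputs) finds no disagreement.
verdict: equivalent
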